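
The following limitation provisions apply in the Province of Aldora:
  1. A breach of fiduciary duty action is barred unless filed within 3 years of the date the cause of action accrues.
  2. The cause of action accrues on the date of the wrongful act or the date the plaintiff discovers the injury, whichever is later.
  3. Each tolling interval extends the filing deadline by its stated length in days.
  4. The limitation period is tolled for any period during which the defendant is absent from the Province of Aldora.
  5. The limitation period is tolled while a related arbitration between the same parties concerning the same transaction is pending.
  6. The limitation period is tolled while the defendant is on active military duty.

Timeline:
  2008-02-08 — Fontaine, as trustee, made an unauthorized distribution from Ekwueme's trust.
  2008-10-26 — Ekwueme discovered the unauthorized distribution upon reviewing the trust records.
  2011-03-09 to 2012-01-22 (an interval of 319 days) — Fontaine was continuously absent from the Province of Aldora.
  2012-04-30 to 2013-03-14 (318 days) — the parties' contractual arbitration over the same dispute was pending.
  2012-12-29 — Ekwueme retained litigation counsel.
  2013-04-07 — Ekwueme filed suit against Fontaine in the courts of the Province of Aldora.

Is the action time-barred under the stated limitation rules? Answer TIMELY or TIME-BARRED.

TIMELY

The claim accrued on 2008-10-26 — the later of the 2008-02-08 act and the 2008-10-26 discovery.
Adding the 3 years base period to 2008-10-26 gives a deadline of 2011-10-26, before any tolling.
Because the defendant's absence from the jurisdiction ran from 2011-03-09 to 2012-01-22, the deadline is extended by 319 days to 2012-09-09.
The period was tolled for 318 days by the pending related arbitration (2012-04-30 to 2013-03-14), pushing the deadline to 2013-07-24.
None of the other events listed affects the running of the period under the stated rules.
Ekwueme filed on 2013-04-07, before the 2013-07-24 deadline, so the action is timely.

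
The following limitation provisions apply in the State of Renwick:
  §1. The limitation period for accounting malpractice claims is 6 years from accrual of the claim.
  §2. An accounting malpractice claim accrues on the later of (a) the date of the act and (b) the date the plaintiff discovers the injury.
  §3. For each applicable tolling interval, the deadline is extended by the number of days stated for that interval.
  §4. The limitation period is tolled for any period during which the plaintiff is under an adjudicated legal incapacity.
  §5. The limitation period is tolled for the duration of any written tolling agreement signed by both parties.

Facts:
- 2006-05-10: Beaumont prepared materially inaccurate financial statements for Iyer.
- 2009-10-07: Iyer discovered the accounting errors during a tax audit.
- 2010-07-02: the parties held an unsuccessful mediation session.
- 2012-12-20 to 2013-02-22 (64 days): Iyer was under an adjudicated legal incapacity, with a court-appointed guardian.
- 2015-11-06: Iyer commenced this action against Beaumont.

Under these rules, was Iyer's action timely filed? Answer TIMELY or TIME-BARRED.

Because discovery on 2009-10-07 post-dates the 2006-05-10 act, accrual under the later-of rule falls on 2009-10-07.
6 years from 2009-10-07 is 2015-10-07.
The plaintiff's legal incapacity from 2012-12-20 to 2013-02-22 tolled the period for 64 days, extending the deadline to 2015-12-10.
Nothing else in the chronology tolls or restarts the period.
The 2015-11-06 filing precedes the 2015-12-10 deadline; the claim is timely.

TIMELY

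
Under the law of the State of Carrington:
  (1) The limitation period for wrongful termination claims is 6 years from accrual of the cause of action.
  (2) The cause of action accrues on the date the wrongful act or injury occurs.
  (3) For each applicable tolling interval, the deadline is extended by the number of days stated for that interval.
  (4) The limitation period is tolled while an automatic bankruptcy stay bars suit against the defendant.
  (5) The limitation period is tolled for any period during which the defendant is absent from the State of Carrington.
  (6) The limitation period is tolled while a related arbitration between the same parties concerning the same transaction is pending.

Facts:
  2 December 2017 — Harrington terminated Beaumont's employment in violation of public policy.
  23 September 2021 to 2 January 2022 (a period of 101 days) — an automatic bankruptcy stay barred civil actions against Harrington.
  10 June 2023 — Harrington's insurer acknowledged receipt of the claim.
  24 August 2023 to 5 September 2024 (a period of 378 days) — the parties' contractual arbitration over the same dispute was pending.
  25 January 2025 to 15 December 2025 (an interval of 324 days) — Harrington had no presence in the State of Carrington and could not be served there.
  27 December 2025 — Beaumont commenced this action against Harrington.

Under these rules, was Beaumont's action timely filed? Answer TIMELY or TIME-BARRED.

TIMELY

The claim accrued on 2 December 2017, when the wrongful act occurred.
6 years from 2 December 2017 is 2 December 2023.
The automatic bankruptcy stay from 23 September 2021 to 2 January 2022 tolled the period for 101 days, extending the deadline to 12 March 2024.
The pending related arbitration from 24 August 2023 to 5 September 2024 tolled the period for 378 days, extending the deadline to 25 March 2025.
Because the defendant's absence from the jurisdiction ran from 25 January 2025 to 15 December 2025, the deadline is extended by 324 days to 12 February 2026.
Nothing else in the chronology tolls or restarts the period.
Filing on 27 December 2025 beat the 12 February 2026 deadline — the action is timely.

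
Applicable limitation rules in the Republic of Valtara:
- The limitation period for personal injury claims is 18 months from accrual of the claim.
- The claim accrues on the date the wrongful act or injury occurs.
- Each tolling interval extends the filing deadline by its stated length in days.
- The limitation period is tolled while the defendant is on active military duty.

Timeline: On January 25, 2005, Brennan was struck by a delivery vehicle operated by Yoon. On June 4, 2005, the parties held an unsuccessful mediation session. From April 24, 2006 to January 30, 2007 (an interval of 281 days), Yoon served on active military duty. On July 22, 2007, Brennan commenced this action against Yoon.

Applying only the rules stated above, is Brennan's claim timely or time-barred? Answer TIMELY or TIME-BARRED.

TIME-BARRED

The claim accrued on January 25, 2005, when the wrongful act occurred.
Adding the 18 months base period to January 25, 2005 gives a deadline of July 25, 2006, before any tolling.
The defendant's active military service from April 24, 2006 to January 30, 2007 tolled the period for 281 days, extending the deadline to May 2, 2007.
The other events in the timeline have no effect on the limitation period under the stated rules.
Filing on July 22, 2007 missed the May 2, 2007 deadline — the action is time-barred.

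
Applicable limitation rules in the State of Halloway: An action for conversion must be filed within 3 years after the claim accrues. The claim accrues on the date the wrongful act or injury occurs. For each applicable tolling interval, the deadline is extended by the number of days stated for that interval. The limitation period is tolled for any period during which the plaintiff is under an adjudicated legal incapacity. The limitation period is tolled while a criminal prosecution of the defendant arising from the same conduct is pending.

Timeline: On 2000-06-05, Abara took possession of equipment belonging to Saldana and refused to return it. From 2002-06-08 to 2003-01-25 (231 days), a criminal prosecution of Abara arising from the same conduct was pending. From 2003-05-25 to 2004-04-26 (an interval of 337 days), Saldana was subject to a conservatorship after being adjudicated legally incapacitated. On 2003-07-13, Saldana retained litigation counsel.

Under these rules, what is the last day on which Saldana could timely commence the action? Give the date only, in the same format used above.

The claim accrued on 2000-06-05, when the wrongful act occurred.
3 years from 2000-06-05 is 2003-06-05.
Because the pending criminal prosecution ran from 2002-06-08 to 2003-01-25, the deadline is extended by 231 days to 2004-01-22.
The period was tolled for 337 days by the plaintiff's legal incapacity (2003-05-25 to 2004-04-26), pushing the deadline to 2004-12-24.
The other events in the timeline have no effect on the limitation period under the stated rules.

2004-12-24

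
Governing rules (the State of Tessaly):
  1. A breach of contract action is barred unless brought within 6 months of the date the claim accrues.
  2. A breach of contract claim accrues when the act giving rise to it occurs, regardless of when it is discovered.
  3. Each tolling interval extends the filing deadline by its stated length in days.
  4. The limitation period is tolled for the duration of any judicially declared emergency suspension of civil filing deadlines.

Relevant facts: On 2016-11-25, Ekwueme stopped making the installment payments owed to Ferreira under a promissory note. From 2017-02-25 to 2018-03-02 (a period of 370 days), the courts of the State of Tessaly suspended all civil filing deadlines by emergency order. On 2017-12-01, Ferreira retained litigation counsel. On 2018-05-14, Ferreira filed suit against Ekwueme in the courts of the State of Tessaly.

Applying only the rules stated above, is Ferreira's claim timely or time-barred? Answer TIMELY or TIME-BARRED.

The claim accrued on 2016-11-25, the date of the act.
6 months from 2016-11-25 is 2017-05-25.
Because the emergency suspension of filing deadlines ran from 2017-02-25 to 2018-03-02, the deadline is extended by 370 days to 2018-05-30.
The other events in the timeline have no effect on the limitation period under the stated rules.
Ferreira filed on 2018-05-14, before the 2018-05-30 deadline, so the action is timely.

TIMELY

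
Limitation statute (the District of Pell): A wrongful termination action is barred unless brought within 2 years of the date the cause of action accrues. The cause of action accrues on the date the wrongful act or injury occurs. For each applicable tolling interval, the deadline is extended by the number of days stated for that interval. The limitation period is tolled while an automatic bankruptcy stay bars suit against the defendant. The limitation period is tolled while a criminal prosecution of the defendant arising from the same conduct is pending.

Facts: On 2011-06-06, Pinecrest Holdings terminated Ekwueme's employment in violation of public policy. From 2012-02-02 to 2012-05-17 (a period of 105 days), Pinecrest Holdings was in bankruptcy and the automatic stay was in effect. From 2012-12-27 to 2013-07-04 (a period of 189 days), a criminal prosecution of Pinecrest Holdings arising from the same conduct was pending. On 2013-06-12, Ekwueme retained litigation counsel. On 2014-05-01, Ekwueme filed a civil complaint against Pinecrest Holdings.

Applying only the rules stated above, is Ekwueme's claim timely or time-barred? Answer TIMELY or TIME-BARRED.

TIME-BARRED

The cause of action accrued on 2011-06-06, the date of the act.
The untolled deadline — 2 years after 2011-06-06 — is 2013-06-06.
The automatic bankruptcy stay from 2012-02-02 to 2012-05-17 tolled the period for 105 days, extending the deadline to 2013-09-19.
The pending criminal prosecution from 2012-12-27 to 2013-07-04 tolled the period for 189 days, extending the deadline to 2014-03-27.
None of the other events listed affects the running of the period under the stated rules.
Ekwueme filed on 2014-05-01, after the 2014-03-27 deadline, so the action is time-barred.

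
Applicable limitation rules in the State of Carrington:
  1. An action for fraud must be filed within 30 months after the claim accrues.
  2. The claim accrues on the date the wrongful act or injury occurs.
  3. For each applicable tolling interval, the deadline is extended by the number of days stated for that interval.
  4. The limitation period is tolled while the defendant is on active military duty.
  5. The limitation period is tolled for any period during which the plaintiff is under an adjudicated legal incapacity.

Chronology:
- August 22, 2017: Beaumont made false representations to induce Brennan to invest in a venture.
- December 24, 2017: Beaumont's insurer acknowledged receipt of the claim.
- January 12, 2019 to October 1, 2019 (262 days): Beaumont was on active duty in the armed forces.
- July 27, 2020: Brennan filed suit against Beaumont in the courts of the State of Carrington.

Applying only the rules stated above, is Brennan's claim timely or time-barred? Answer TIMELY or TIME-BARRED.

TIMELY

The limitation period began to run on August 22, 2017.
Adding the 30 months base period to August 22, 2017 gives a deadline of February 22, 2020, before any tolling.
The period was tolled for 262 days by the defendant's active military service (January 12, 2019 to October 1, 2019), pushing the deadline to November 10, 2020.
None of the other events listed affects the running of the period under the stated rules.
Filing on July 27, 2020 beat the November 10, 2020 deadline — the action is timely.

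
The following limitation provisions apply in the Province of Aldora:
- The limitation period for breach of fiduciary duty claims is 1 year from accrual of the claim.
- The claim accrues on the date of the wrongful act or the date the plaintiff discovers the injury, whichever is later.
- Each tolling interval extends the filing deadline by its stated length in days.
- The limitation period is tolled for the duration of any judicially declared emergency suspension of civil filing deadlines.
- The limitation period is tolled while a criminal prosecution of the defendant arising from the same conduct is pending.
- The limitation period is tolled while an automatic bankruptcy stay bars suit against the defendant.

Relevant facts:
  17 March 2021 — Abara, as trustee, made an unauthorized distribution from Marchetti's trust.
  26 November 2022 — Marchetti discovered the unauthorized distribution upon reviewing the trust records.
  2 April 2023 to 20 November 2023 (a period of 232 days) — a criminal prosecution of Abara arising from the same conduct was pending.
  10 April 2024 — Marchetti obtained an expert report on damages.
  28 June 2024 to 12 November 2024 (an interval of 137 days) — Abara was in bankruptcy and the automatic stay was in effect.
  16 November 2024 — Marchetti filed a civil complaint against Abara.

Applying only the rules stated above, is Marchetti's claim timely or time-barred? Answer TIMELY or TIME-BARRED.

TIMELY

Because discovery on 26 November 2022 post-dates the 17 March 2021 act, accrual under the later-of rule falls on 26 November 2022.
1 year from 26 November 2022 is 26 November 2023.
The period was tolled for 232 days by the pending criminal prosecution (2 April 2023 to 20 November 2023), pushing the deadline to 15 July 2024.
Because the automatic bankruptcy stay ran from 28 June 2024 to 12 November 2024, the deadline is extended by 137 days to 29 November 2024.
Nothing else in the chronology tolls or restarts the period.
Filing on 16 November 2024 beat the 29 November 2024 deadline — the action is timely.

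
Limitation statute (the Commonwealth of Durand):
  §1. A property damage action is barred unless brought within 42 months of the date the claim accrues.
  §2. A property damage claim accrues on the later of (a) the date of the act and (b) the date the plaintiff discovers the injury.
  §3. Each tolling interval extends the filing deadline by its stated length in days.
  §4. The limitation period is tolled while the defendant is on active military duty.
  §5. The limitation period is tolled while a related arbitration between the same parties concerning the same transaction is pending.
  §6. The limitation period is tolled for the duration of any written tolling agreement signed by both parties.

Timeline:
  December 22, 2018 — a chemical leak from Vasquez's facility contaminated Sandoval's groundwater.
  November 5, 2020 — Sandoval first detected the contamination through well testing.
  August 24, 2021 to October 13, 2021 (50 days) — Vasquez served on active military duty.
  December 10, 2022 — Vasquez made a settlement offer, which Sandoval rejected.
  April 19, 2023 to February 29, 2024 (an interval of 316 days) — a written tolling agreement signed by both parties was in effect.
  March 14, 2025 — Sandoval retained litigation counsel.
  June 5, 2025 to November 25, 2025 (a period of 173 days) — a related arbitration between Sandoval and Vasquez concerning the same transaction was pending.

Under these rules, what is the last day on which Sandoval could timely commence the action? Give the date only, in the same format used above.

The claim accrued on November 5, 2020 — the later of the December 22, 2018 act and the November 5, 2020 discovery.
42 months from November 5, 2020 is May 5, 2024.
The defendant's active military service from August 24, 2021 to October 13, 2021 tolled the period for 50 days, extending the deadline to June 24, 2024.
The written tolling agreement from April 19, 2023 to February 29, 2024 tolled the period for 316 days, extending the deadline to May 6, 2025.
The pending related arbitration from June 5, 2025 to November 25, 2025 began after the period had already run on May 6, 2025, so it has no tolling effect.
Nothing else in the chronology tolls or restarts the period.

May 6, 2025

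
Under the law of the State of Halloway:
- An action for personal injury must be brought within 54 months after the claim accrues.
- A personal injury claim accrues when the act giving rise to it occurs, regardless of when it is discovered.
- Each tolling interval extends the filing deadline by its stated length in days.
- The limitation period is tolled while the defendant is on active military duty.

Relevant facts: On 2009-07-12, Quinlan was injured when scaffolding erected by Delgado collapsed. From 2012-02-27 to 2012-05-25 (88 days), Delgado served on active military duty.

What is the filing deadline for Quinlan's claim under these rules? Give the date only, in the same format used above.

2014-04-10

The claim accrued on 2009-07-12, the date of the act.
The untolled deadline — 54 months after 2009-07-12 — is 2014-01-12.
The defendant's active military service from 2012-02-27 to 2012-05-25 tolled the period for 88 days, extending the deadline to 2014-04-10.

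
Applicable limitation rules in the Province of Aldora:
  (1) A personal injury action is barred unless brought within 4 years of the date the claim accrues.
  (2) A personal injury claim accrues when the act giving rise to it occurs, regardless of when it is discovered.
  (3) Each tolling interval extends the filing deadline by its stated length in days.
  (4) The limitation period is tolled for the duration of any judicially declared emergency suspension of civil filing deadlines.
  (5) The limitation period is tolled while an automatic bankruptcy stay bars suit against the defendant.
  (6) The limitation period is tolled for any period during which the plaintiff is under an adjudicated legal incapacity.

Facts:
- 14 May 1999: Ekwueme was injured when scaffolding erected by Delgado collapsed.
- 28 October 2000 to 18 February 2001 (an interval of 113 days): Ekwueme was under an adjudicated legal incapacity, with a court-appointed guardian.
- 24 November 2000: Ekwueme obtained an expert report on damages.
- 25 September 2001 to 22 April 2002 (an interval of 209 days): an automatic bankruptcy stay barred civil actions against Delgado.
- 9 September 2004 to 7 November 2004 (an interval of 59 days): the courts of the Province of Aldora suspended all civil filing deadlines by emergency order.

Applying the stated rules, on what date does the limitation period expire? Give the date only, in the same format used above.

31 March 2004

The claim accrued on 14 May 1999, when the wrongful act occurred.
The untolled deadline — 4 years after 14 May 1999 — is 14 May 2003.
The plaintiff's legal incapacity from 28 October 2000 to 18 February 2001 tolled the period for 113 days, extending the deadline to 4 September 2003.
The period was tolled for 209 days by the automatic bankruptcy stay (25 September 2001 to 22 April 2002), pushing the deadline to 31 March 2004.
The emergency suspension of filing deadlines from 9 September 2004 to 7 November 2004 began after the period had already run on 31 March 2004, so it has no tolling effect.
Nothing else in the chronology tolls or restarts the period.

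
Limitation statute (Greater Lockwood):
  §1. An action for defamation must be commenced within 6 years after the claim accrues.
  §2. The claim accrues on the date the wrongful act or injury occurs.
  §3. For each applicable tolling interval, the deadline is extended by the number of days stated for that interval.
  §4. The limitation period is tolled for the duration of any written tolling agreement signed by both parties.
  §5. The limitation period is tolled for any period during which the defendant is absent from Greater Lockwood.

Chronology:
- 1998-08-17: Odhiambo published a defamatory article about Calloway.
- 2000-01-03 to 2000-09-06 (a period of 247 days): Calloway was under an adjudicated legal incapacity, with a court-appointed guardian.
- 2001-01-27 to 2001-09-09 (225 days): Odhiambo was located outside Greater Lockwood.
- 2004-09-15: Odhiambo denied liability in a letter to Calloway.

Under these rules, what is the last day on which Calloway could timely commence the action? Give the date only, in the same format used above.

2005-03-30

The claim accrued on 1998-08-17, when the wrongful act occurred.
6 years from 1998-08-17 is 2004-08-17.
The period was tolled for 225 days by the defendant's absence from the jurisdiction (2001-01-27 to 2001-09-09), pushing the deadline to 2005-03-30.
No stated provision tolls the period for the plaintiff's incapacity, so the interval from 2000-01-03 to 2000-09-06 has no effect on the deadline.
Nothing else in the chronology tolls or restarts the period.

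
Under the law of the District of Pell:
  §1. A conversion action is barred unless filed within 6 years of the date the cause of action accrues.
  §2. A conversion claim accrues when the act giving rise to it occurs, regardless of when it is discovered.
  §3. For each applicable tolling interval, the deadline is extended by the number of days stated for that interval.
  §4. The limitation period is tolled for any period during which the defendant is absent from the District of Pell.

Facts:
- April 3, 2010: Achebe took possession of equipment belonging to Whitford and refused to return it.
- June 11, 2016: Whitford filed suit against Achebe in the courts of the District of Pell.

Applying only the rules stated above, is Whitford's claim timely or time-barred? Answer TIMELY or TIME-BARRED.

The limitation period began to run on April 3, 2010.
6 years from April 3, 2010 is April 3, 2016.
Filing on June 11, 2016 missed the April 3, 2016 deadline — the action is time-barred.

TIME-BARRED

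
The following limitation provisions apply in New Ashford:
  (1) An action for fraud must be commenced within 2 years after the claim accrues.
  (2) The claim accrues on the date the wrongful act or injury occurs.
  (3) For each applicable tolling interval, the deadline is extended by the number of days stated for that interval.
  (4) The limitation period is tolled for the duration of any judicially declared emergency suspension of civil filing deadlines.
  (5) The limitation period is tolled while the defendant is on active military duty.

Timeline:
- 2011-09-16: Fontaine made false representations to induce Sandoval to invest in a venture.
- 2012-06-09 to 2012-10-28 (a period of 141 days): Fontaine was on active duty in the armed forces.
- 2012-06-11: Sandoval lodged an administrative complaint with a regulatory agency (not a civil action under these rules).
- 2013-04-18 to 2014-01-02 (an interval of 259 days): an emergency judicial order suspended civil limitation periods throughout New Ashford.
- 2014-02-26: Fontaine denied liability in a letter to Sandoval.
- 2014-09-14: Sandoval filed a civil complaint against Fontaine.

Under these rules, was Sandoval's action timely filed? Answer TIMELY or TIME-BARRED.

TIMELY

The claim accrued on 2011-09-16, the date of the act.
2 years from 2011-09-16 is 2013-09-16.
The period was tolled for 141 days by the defendant's active military service (2012-06-09 to 2012-10-28), pushing the deadline to 2014-02-04.
The period was tolled for 259 days by the emergency suspension of filing deadlines (2013-04-18 to 2014-01-02), pushing the deadline to 2014-10-21.
The other events in the timeline have no effect on the limitation period under the stated rules.
Filing on 2014-09-14 beat the 2014-10-21 deadline — the action is timely.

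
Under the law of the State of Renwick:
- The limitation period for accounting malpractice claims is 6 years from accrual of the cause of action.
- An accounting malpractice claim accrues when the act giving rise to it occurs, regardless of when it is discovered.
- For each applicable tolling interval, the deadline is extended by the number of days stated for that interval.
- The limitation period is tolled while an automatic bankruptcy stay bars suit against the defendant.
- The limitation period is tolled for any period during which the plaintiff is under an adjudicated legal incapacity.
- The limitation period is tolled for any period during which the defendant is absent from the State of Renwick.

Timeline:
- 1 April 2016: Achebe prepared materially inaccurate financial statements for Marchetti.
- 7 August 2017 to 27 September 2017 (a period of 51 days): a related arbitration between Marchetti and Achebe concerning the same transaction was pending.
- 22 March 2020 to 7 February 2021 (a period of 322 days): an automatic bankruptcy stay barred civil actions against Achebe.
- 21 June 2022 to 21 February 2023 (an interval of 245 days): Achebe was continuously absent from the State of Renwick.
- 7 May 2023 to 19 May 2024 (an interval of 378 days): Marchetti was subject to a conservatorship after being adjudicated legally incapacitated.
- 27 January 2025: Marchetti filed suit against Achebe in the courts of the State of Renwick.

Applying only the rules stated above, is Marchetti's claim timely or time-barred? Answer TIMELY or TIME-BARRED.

TIME-BARRED

The limitation period began to run on 1 April 2016.
Adding the 6 years base period to 1 April 2016 gives a deadline of 1 April 2022, before any tolling.
Because the automatic bankruptcy stay ran from 22 March 2020 to 7 February 2021, the deadline is extended by 322 days to 17 February 2023.
The period was tolled for 245 days by the defendant's absence from the jurisdiction (21 June 2022 to 21 February 2023), pushing the deadline to 20 October 2023.
Because the plaintiff's legal incapacity ran from 7 May 2023 to 19 May 2024, the deadline is extended by 378 days to 1 November 2024.
Although a pending arbitration ran from 7 August 2017 to 27 September 2017, the stated rules do not make that a tolling event, so it is disregarded.
Filing on 27 January 2025 missed the 1 November 2024 deadline — the action is time-barred.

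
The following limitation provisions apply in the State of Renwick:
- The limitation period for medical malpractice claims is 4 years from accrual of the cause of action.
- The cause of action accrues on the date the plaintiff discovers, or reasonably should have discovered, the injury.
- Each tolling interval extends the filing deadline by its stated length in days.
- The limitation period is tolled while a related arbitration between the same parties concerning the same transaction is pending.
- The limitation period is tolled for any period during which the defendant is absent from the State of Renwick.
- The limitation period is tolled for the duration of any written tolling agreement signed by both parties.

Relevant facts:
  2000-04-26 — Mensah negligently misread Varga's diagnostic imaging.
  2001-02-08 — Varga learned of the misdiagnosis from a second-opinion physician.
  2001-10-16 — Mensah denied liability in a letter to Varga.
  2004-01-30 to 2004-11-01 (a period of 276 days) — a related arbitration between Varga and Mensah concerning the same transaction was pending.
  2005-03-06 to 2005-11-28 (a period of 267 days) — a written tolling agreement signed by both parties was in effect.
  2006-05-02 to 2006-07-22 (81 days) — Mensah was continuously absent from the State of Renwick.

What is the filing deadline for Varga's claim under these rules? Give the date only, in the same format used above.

2006-10-25

The claim did not accrue until Varga discovered the injury on 2001-02-08; the 2000-04-26 act date does not start the clock under the stated rule.
Adding the 4 years base period to 2001-02-08 gives a deadline of 2005-02-08, before any tolling.
The pending related arbitration from 2004-01-30 to 2004-11-01 tolled the period for 276 days, extending the deadline to 2005-11-11.
Because the written tolling agreement ran from 2005-03-06 to 2005-11-28, the deadline is extended by 267 days to 2006-08-05.
The defendant's absence from the jurisdiction from 2006-05-02 to 2006-07-22 tolled the period for 81 days, extending the deadline to 2006-10-25.
None of the other events listed affects the running of the period under the stated rules.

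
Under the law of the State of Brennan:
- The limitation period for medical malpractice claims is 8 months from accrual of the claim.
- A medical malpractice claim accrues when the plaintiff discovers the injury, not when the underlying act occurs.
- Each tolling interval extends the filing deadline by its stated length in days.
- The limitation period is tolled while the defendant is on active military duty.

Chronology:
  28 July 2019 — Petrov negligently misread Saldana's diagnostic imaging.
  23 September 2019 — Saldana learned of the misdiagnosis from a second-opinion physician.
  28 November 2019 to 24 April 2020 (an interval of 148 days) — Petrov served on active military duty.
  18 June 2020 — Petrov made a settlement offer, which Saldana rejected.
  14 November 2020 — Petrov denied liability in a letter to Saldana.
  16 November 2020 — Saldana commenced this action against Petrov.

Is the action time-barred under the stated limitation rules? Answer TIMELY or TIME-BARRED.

The claim did not accrue until Saldana discovered the injury on 23 September 2019; the 28 July 2019 act date does not start the clock under the stated rule.
The untolled deadline — 8 months after 23 September 2019 — is 23 May 2020.
The period was tolled for 148 days by the defendant's active military service (28 November 2019 to 24 April 2020), pushing the deadline to 18 October 2020.
None of the other events listed affects the running of the period under the stated rules.
Saldana filed on 16 November 2020, after the 18 October 2020 deadline, so the action is time-barred.

TIME-BARRED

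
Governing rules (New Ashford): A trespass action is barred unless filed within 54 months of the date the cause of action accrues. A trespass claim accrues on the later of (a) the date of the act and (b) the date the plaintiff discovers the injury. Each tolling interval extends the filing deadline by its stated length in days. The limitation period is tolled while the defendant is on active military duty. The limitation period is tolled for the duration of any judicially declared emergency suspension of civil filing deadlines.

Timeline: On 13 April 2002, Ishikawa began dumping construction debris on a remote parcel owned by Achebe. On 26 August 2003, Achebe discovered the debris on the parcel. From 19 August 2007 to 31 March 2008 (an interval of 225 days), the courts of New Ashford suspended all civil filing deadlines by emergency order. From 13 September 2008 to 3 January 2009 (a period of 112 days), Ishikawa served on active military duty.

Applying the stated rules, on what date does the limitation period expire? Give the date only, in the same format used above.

28 January 2009

Taking the later of the act (13 April 2002) and discovery (26 August 2003), the claim accrued on 26 August 2003.
Adding the 54 months base period to 26 August 2003 gives a deadline of 26 February 2008, before any tolling.
The period was tolled for 225 days by the emergency suspension of filing deadlines (19 August 2007 to 31 March 2008), pushing the deadline to 8 October 2008.
Because the defendant's active military service ran from 13 September 2008 to 3 January 2009, the deadline is extended by 112 days to 28 January 2009.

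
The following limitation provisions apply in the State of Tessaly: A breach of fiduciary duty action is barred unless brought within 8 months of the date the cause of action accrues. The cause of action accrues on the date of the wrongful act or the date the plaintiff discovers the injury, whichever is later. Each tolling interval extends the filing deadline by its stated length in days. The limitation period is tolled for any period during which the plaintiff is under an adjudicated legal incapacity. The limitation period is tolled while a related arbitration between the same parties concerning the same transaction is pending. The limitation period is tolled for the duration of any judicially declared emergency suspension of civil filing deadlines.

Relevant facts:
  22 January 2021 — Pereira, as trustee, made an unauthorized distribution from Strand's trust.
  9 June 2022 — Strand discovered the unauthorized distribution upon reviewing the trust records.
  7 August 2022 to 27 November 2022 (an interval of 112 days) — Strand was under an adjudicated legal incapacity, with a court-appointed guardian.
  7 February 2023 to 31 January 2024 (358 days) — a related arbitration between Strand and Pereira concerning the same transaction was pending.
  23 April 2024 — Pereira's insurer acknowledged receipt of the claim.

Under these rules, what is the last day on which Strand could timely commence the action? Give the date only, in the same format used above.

24 May 2024

Taking the later of the act (22 January 2021) and discovery (9 June 2022), the claim accrued on 9 June 2022.
The untolled deadline — 8 months after 9 June 2022 — is 9 February 2023.
The period was tolled for 112 days by the plaintiff's legal incapacity (7 August 2022 to 27 November 2022), pushing the deadline to 1 June 2023.
The period was tolled for 358 days by the pending related arbitration (7 February 2023 to 31 January 2024), pushing the deadline to 24 May 2024.
The other events in the timeline have no effect on the limitation period under the stated rules.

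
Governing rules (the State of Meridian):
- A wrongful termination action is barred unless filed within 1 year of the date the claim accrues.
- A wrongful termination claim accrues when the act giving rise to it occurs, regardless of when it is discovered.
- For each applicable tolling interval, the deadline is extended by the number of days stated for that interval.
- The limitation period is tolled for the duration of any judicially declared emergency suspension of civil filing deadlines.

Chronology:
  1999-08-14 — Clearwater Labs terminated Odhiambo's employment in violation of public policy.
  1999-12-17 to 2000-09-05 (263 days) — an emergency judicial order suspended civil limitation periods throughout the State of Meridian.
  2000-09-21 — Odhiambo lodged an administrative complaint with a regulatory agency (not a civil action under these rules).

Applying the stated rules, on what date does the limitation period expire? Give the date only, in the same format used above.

The claim accrued on 1999-08-14, when the wrongful act occurred.
The untolled deadline — 1 year after 1999-08-14 — is 2000-08-14.
The emergency suspension of filing deadlines from 1999-12-17 to 2000-09-05 tolled the period for 263 days, extending the deadline to 2001-05-04.
Nothing else in the chronology tolls or restarts the period.

2001-05-04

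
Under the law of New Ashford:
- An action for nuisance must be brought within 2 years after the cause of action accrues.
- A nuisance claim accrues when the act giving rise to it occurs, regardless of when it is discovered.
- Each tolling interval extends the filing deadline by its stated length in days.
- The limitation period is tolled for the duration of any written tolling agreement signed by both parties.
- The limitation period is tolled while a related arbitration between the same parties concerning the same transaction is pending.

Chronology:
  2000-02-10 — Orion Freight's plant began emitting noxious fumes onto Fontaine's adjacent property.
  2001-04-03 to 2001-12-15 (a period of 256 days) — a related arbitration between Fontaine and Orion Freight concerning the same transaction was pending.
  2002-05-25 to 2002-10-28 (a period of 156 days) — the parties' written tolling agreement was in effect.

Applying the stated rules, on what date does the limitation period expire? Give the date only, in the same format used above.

2003-03-29

The claim accrued on 2000-02-10, when the wrongful act occurred.
The untolled deadline — 2 years after 2000-02-10 — is 2002-02-10.
The period was tolled for 256 days by the pending related arbitration (2001-04-03 to 2001-12-15), pushing the deadline to 2002-10-24.
The written tolling agreement from 2002-05-25 to 2002-10-28 tolled the period for 156 days, extending the deadline to 2003-03-29.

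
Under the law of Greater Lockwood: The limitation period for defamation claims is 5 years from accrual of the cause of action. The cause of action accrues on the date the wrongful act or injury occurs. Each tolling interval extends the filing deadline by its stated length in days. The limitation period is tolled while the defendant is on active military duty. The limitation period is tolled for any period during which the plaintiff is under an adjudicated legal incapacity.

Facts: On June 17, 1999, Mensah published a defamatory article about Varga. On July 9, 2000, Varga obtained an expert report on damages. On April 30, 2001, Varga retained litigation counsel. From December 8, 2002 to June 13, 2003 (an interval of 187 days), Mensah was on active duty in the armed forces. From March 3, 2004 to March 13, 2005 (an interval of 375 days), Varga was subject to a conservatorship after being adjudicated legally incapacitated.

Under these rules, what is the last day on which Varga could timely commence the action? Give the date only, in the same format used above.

The limitation period began to run on June 17, 1999.
The untolled deadline — 5 years after June 17, 1999 — is June 17, 2004.
The period was tolled for 187 days by the defendant's active military service (December 8, 2002 to June 13, 2003), pushing the deadline to December 21, 2004.
Because the plaintiff's legal incapacity ran from March 3, 2004 to March 13, 2005, the deadline is extended by 375 days to December 31, 2005.
Nothing else in the chronology tolls or restarts the period.

December 31, 2005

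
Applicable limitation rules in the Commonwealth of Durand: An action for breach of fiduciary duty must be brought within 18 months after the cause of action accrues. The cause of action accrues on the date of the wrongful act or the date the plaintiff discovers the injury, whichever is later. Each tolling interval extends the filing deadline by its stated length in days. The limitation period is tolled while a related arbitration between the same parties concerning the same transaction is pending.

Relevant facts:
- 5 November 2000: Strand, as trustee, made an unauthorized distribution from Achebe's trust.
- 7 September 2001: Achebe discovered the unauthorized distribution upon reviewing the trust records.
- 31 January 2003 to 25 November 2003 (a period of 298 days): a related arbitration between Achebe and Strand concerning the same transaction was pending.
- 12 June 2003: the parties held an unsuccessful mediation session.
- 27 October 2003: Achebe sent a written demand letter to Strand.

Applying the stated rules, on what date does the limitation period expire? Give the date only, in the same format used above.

30 December 2003

Because discovery on 7 September 2001 post-dates the 5 November 2000 act, accrual under the later-of rule falls on 7 September 2001.
The untolled deadline — 18 months after 7 September 2001 — is 7 March 2003.
The pending related arbitration from 31 January 2003 to 25 November 2003 tolled the period for 298 days, extending the deadline to 30 December 2003.
None of the other events listed affects the running of the period under the stated rules.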